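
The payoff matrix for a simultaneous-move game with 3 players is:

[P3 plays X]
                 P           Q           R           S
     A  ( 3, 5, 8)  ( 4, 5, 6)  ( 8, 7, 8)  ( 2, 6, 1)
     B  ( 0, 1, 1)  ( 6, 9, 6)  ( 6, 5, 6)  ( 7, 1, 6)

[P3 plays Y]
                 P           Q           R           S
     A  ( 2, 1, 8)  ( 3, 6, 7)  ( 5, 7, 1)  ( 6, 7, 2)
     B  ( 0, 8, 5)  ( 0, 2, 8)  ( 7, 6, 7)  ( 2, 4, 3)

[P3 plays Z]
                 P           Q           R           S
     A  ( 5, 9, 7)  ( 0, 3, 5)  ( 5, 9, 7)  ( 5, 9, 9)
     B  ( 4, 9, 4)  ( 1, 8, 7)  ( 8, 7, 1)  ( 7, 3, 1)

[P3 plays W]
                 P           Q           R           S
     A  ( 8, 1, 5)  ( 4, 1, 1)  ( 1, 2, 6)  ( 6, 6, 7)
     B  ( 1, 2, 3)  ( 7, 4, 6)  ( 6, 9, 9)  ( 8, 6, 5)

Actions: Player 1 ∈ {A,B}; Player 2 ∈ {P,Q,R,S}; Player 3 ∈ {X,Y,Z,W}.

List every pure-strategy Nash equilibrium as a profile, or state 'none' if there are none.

(A,P,X): not NE [P2→R gives 7>5]
(A,P,Y): not NE [P2→S gives 7>1]
(A,P,Z): not NE [P3→Y gives 8>7]
(A,P,W): not NE [P2→S gives 6>1; P3→Y gives 8>5]
(A,Q,X): not NE [P1→B gives 6>4; P2→R gives 7>5; P3→Y gives 7>6]
(A,Q,Y): not NE [P2→S gives 7>6]
(A,Q,Z): not NE [P1→B gives 1>0; P2→S gives 9>3; P3→Y gives 7>5]
(A,Q,W): not NE [P1→B gives 7>4; P2→S gives 6>1; P3→Y gives 7>1]
(A,R,X): NE
(A,R,Y): not NE [P1→B gives 7>5; P3→X gives 8>1]
(A,R,Z): not NE [P1→B gives 8>5; P3→X gives 8>7]
(A,R,W): not NE [P1→B gives 6>1; P2→S gives 6>2; P3→X gives 8>6]
(A,S,X): not NE [P1→B gives 7>2; P2→R gives 7>6; P3→Z gives 9>1]
(A,S,Y): not NE [P3→Z gives 9>2]
(A,S,Z): not NE [P1→B gives 7>5]
(A,S,W): not NE [P1→B gives 8>6; P3→Z gives 9>7]
(B,P,X): not NE [P1→A gives 3>0; P2→Q gives 9>1; P3→Y gives 5>1]
(B,P,Y): not NE [P1→A gives 2>0]
(B,P,Z): not NE [P1→A gives 5>4; P3→Y gives 5>4]
(B,P,W): not NE [P1→A gives 8>1; P2→R gives 9>2; P3→Y gives 5>3]
(B,Q,X): not NE [P3→Y gives 8>6]
(B,Q,Y): not NE [P1→A gives 3>0; P2→P gives 8>2]
(B,Q,Z): not NE [P2→P gives 9>8; P3→Y gives 8>7]
(B,Q,W): not NE [P2→R gives 9>4; P3→Y gives 8>6]
(B,R,X): not NE [P1→A gives 8>6; P2→Q gives 9>5; P3→W gives 9>6]
(B,R,Y): not NE [P2→P gives 8>6; P3→W gives 9>7]
(B,R,Z): not NE [P2→P gives 9>7; P3→W gives 9>1]
(B,R,W): NE
(B,S,X): not NE [P2→Q gives 9>1]
(B,S,Y): not NE [P1→A gives 6>2; P2→P gives 8>4; P3→X gives 6>3]
(B,S,Z): not NE [P2→P gives 9>3; P3→X gives 6>1]
(B,S,W): not NE [P2→R gives 9>6; P3→X gives 6>5]

Nash profiles: (A,R,X), (B,R,W)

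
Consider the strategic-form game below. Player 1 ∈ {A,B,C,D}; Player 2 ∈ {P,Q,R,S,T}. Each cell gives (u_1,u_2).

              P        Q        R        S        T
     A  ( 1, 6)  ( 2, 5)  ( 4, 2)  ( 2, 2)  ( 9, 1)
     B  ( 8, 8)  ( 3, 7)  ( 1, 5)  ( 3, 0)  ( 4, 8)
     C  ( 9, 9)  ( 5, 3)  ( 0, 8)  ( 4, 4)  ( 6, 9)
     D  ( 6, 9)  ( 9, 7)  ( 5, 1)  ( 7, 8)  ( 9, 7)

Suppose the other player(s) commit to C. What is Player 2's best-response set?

P2 best: {P,T}

u_2(P vs C) = 9
u_2(Q vs C) = 3
u_2(R vs C) = 8
u_2(S vs C) = 4
u_2(T vs C) = 9
max payoff 9 at {P,T}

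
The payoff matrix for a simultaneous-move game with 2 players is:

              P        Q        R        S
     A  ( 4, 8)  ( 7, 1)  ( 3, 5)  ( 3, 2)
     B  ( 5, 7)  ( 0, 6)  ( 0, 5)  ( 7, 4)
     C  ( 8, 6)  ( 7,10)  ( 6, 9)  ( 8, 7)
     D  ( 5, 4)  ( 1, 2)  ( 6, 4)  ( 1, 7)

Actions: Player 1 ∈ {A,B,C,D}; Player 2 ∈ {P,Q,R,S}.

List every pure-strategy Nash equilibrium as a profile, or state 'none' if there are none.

NE set: (C,Q)

(A,P): not NE [P1→C gives 8>4]
(A,Q): not NE [P2→P gives 8>1]
(A,R): not NE [P1→D gives 6>3; P2→P gives 8>5]
(A,S): not NE [P1→C gives 8>3; P2→P gives 8>2]
(B,P): not NE [P1→C gives 8>5]
(B,Q): not NE [P1→C gives 7>0; P2→P gives 7>6]
(B,R): not NE [P1→D gives 6>0; P2→P gives 7>5]
(B,S): not NE [P1→C gives 8>7; P2→P gives 7>4]
(C,P): not NE [P2→Q gives 10>6]
(C,Q): NE
(C,R): not NE [P2→Q gives 10>9]
(C,S): not NE [P2→Q gives 10>7]
(D,P): not NE [P1→C gives 8>5; P2→S gives 7>4]
(D,Q): not NE [P1→C gives 7>1; P2→S gives 7>2]
(D,R): not NE [P2→S gives 7>4]
(D,S): not NE [P1→C gives 8>1]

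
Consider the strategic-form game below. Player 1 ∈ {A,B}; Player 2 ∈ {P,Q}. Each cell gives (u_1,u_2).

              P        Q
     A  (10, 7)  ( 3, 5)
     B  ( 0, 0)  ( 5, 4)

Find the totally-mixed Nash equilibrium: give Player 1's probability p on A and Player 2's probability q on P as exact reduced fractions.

(p,q) = (2/3, 1/6)

P1 indiff ⇒ q·10+(1-q)·3 = q·0+(1-q)·5 ⇒ q(10) = (1-q)(2) ⇒ q = 1/6
P2 indiff ⇒ p·7+(1-p)·0 = p·5+(1-p)·4 ⇒ p(2) = (1-p)(4) ⇒ p = 2/3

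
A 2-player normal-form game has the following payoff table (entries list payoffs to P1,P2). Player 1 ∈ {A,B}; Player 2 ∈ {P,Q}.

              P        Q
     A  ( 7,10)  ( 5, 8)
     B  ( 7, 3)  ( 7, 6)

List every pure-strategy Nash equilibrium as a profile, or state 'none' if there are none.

Nash profiles: (A,P), (B,Q)

(A,P): NE
(A,Q): not NE [P1→B gives 7>5; P2→P gives 10>8]
(B,P): not NE [P2→Q gives 6>3]
(B,Q): NE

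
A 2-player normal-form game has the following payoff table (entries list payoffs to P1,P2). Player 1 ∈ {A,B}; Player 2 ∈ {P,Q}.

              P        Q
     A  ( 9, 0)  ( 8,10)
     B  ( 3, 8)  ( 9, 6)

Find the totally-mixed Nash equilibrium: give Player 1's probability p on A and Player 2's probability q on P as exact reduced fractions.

p=1/6, q=1/7

P1 indiff ⇒ q·9+(1-q)·8 = q·3+(1-q)·9 ⇒ q(6) = (1-q)(1) ⇒ q = 1/7
P2 indiff ⇒ p·0+(1-p)·8 = p·10+(1-p)·6 ⇒ p(-10) = (1-p)(-2) ⇒ p = 1/6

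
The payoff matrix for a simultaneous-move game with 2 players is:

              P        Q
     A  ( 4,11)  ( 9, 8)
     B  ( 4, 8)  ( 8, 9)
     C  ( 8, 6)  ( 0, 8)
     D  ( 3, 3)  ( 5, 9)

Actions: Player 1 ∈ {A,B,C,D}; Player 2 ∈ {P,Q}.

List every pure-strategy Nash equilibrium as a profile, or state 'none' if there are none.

(A,P): not NE [P1→C gives 8>4]
(A,Q): not NE [P2→P gives 11>8]
(B,P): not NE [P1→C gives 8>4; P2→Q gives 9>8]
(B,Q): not NE [P1→A gives 9>8]
(C,P): not NE [P2→Q gives 8>6]
(C,Q): not NE [P1→A gives 9>0]
(D,P): not NE [P1→C gives 8>3; P2→Q gives 9>3]
(D,Q): not NE [P1→A gives 9>5]

Equilibria: none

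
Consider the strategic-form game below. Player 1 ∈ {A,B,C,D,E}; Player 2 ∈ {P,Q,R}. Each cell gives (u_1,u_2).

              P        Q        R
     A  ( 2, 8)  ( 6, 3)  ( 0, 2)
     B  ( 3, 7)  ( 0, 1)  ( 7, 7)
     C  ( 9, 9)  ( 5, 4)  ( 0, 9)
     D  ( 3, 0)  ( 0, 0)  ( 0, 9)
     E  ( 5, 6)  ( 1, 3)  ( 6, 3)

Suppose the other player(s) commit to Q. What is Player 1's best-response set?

u_1(A vs Q) = 6
u_1(B vs Q) = 0
u_1(C vs Q) = 5
u_1(D vs Q) = 0
u_1(E vs Q) = 1
max payoff 6 at {A}

BR_1 = {A}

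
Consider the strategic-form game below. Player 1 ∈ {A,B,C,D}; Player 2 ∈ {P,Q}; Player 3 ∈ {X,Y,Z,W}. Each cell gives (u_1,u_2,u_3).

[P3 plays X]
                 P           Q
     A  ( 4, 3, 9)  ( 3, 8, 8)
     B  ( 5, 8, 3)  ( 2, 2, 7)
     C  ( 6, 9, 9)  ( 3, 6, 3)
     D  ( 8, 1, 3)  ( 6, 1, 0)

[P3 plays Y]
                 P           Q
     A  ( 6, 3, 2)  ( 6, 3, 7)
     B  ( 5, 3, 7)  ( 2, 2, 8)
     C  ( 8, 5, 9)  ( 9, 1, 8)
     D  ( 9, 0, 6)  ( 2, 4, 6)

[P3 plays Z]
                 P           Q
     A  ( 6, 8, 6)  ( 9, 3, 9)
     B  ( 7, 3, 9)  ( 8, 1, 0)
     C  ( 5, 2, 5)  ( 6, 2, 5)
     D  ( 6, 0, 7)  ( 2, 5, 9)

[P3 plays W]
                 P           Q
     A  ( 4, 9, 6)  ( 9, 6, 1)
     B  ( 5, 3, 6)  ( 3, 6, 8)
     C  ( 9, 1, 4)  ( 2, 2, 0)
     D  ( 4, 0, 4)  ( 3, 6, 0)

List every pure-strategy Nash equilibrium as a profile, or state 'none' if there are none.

(A,P,X): not NE [P1→D gives 8>4; P2→Q gives 8>3]
(A,P,Y): not NE [P1→D gives 9>6; P3→X gives 9>2]
(A,P,Z): not NE [P1→B gives 7>6; P3→X gives 9>6]
(A,P,W): not NE [P1→C gives 9>4; P3→X gives 9>6]
(A,Q,X): not NE [P1→D gives 6>3; P3→Z gives 9>8]
(A,Q,Y): not NE [P1→C gives 9>6; P3→Z gives 9>7]
(A,Q,Z): not NE [P2→P gives 8>3]
(A,Q,W): not NE [P2→P gives 9>6; P3→Z gives 9>1]
(B,P,X): not NE [P1→D gives 8>5; P3→Z gives 9>3]
(B,P,Y): not NE [P1→D gives 9>5; P3→Z gives 9>7]
(B,P,Z): NE
(B,P,W): not NE [P1→C gives 9>5; P2→Q gives 6>3; P3→Z gives 9>6]
(B,Q,X): not NE [P1→D gives 6>2; P2→P gives 8>2; P3→W gives 8>7]
(B,Q,Y): not NE [P1→C gives 9>2; P2→P gives 3>2]
(B,Q,Z): not NE [P1→A gives 9>8; P2→P gives 3>1; P3→W gives 8>0]
(B,Q,W): not NE [P1→A gives 9>3]
(C,P,X): not NE [P1→D gives 8>6]
(C,P,Y): not NE [P1→D gives 9>8]
(C,P,Z): not NE [P1→B gives 7>5; P3→Y gives 9>5]
(C,P,W): not NE [P2→Q gives 2>1; P3→Y gives 9>4]
(C,Q,X): not NE [P1→D gives 6>3; P2→P gives 9>6; P3→Y gives 8>3]
(C,Q,Y): not NE [P2→P gives 5>1]
(C,Q,Z): not NE [P1→A gives 9>6; P3→Y gives 8>5]
(C,Q,W): not NE [P1→A gives 9>2; P3→Y gives 8>0]
(D,P,X): not NE [P3→Z gives 7>3]
(D,P,Y): not NE [P2→Q gives 4>0; P3→Z gives 7>6]
(D,P,Z): not NE [P1→B gives 7>6; P2→Q gives 5>0]
(D,P,W): not NE [P1→C gives 9>4; P2→Q gives 6>0; P3→Z gives 7>4]
(D,Q,X): not NE [P3→Z gives 9>0]
(D,Q,Y): not NE [P1→C gives 9>2; P3→Z gives 9>6]
(D,Q,Z): not NE [P1→A gives 9>2]
(D,Q,W): not NE [P1→A gives 9>3; P3→Z gives 9>0]

PSNE = {(B,P,Z)}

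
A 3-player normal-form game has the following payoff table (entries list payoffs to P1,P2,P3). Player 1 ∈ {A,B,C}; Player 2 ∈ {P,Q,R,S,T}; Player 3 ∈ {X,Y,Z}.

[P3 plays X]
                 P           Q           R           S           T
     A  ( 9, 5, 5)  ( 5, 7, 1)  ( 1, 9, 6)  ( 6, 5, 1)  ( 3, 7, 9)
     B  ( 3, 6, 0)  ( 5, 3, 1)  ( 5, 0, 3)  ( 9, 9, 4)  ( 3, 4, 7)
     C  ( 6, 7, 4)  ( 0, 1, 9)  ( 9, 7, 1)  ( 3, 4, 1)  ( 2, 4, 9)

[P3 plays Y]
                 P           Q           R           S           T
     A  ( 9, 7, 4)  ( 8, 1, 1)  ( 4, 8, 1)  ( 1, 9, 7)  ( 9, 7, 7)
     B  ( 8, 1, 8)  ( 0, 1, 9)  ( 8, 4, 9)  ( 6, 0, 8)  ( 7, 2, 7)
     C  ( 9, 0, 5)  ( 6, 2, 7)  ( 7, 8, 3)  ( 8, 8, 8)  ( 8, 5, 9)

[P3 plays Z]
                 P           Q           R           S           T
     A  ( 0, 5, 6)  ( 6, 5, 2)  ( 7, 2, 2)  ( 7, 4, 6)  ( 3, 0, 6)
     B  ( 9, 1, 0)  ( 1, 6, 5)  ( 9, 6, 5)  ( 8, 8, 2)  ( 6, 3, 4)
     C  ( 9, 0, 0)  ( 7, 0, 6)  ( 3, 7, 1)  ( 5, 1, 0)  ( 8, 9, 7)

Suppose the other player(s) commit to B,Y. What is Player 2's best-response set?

argmax u_2 = {R}

u_2(P vs B,Y) = 1
u_2(Q vs B,Y) = 1
u_2(R vs B,Y) = 4
u_2(S vs B,Y) = 0
u_2(T vs B,Y) = 2
max payoff 4 at {R}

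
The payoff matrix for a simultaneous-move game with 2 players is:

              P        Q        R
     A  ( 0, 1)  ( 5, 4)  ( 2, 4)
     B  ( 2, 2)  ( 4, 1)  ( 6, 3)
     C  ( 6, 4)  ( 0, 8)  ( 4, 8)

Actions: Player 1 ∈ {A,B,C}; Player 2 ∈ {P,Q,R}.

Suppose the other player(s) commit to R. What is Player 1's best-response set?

BR_1 = {B}

u_1(A vs R) = 2
u_1(B vs R) = 6
u_1(C vs R) = 4
max payoff 6 at {B}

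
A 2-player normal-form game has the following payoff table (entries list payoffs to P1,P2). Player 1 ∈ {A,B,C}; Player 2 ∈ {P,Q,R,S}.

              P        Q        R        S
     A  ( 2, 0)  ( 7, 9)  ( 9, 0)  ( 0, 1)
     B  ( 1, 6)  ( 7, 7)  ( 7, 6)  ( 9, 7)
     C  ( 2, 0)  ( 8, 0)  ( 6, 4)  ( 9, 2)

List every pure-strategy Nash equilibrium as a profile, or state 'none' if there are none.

PSNE = {(B,S)}

(A,P): not NE [P2→Q gives 9>0]
(A,Q): not NE [P1→C gives 8>7]
(A,R): not NE [P2→Q gives 9>0]
(A,S): not NE [P1→C gives 9>0; P2→Q gives 9>1]
(B,P): not NE [P1→C gives 2>1; P2→S gives 7>6]
(B,Q): not NE [P1→C gives 8>7]
(B,R): not NE [P1→A gives 9>7; P2→S gives 7>6]
(B,S): NE
(C,P): not NE [P2→R gives 4>0]
(C,Q): not NE [P2→R gives 4>0]
(C,R): not NE [P1→A gives 9>6]
(C,S): not NE [P2→R gives 4>2]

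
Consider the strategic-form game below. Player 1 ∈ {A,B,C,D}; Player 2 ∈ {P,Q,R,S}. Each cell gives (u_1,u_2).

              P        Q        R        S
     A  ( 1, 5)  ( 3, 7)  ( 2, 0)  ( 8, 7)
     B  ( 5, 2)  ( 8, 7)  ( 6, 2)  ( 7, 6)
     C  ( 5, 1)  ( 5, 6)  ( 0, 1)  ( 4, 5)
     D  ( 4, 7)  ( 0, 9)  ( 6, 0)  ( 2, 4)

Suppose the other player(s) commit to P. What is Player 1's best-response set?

P1 best: {B,C}

u_1(A vs P) = 1
u_1(B vs P) = 5
u_1(C vs P) = 5
u_1(D vs P) = 4
max payoff 5 at {B,C}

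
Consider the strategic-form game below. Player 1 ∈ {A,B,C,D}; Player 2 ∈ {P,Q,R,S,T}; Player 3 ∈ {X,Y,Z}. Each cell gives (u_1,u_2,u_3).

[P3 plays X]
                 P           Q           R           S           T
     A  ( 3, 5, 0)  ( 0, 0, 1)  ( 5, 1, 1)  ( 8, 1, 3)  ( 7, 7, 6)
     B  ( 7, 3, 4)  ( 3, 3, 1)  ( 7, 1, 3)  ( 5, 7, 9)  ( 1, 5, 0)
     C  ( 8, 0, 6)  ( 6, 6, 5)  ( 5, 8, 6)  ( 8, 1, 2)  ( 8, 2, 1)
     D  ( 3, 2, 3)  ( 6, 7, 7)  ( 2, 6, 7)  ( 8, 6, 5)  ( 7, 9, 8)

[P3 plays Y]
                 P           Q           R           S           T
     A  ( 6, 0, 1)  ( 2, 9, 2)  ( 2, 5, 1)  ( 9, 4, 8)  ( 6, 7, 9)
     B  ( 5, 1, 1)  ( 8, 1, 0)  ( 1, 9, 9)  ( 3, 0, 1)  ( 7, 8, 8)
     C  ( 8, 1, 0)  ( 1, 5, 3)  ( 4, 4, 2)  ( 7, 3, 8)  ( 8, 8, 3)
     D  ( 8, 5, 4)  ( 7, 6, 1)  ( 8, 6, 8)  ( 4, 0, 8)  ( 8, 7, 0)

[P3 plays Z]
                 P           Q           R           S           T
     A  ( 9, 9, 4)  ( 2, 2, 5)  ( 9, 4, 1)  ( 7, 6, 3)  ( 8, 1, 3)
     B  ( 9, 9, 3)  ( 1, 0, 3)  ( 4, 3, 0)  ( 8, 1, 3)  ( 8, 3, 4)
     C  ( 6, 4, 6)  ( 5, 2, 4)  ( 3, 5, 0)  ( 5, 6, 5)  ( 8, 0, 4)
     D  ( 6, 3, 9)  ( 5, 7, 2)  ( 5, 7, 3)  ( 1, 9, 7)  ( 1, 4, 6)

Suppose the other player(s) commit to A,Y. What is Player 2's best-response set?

u_2(P vs A,Y) = 0
u_2(Q vs A,Y) = 9
u_2(R vs A,Y) = 5
u_2(S vs A,Y) = 4
u_2(T vs A,Y) = 7
max payoff 9 at {Q}

P2 best: {Q}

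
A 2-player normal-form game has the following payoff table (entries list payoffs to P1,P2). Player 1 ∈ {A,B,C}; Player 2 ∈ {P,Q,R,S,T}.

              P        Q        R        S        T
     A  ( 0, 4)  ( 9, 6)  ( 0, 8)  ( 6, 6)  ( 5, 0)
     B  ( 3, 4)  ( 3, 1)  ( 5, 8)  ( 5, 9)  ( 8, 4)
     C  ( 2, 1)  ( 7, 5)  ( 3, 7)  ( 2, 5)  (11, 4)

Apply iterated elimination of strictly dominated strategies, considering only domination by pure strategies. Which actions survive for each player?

Survivors P1:{A,B} P2:{R,S}

P2 drop P (R beats it: A:8>4 B:8>4 C:7>1)
P2 drop Q (R beats it: A:8>6 B:8>1 C:7>5)
P2 drop T (R beats it: A:8>0 B:8>4 C:7>4)
P1 drop C (B beats it: R:5>3 S:5>2)
P1→{A,B} P2→{R,S}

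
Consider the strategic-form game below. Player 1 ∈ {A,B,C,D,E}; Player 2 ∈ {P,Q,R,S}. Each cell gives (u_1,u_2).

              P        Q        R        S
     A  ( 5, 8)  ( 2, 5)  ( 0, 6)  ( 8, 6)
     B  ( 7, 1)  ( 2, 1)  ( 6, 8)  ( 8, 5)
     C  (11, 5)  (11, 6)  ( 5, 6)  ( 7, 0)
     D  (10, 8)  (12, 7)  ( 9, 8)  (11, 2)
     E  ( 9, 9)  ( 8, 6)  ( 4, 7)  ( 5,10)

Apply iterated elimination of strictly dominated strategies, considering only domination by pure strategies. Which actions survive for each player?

IESDS → P1:{C,D} P2:{P,Q,R}

P1 drop A (D beats it: P:10>5 Q:12>2 R:9>0 S:11>8)
P1 drop B (D beats it: P:10>7 Q:12>2 R:9>6 S:11>8)
P1 drop E (C beats it: P:11>9 Q:11>8 R:5>4 S:7>5)
P2 drop S (P beats it: C:5>0 D:8>2)
P1→{C,D} P2→{P,Q,R}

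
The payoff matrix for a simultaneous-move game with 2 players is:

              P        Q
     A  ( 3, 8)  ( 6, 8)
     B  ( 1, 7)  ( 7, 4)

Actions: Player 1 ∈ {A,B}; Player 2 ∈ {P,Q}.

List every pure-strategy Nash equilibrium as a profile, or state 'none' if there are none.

(A,P): NE
(A,Q): not NE [P1→B gives 7>6]
(B,P): not NE [P1→A gives 3>1]
(B,Q): not NE [P2→P gives 7>4]

Nash profiles: (A,P)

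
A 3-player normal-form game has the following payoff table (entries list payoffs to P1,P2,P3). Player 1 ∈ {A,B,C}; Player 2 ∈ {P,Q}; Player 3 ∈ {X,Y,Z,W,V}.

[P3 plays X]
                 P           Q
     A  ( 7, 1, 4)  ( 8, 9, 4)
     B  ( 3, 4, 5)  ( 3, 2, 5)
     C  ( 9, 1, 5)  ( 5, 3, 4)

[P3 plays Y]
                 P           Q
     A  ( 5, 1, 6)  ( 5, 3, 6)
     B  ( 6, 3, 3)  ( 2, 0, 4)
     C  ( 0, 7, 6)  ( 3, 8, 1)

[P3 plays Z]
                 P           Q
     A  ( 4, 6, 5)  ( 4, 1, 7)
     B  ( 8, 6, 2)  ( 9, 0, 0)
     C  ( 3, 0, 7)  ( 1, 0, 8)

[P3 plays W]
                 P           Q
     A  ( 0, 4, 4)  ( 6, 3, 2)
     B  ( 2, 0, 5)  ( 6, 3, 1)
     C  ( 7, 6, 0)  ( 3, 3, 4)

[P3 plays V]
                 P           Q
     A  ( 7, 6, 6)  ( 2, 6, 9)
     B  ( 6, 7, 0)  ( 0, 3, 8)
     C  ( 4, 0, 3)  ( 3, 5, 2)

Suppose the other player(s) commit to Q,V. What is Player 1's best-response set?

u_1(A vs Q,V) = 2
u_1(B vs Q,V) = 0
u_1(C vs Q,V) = 3
max payoff 3 at {C}

BR_1 = {C}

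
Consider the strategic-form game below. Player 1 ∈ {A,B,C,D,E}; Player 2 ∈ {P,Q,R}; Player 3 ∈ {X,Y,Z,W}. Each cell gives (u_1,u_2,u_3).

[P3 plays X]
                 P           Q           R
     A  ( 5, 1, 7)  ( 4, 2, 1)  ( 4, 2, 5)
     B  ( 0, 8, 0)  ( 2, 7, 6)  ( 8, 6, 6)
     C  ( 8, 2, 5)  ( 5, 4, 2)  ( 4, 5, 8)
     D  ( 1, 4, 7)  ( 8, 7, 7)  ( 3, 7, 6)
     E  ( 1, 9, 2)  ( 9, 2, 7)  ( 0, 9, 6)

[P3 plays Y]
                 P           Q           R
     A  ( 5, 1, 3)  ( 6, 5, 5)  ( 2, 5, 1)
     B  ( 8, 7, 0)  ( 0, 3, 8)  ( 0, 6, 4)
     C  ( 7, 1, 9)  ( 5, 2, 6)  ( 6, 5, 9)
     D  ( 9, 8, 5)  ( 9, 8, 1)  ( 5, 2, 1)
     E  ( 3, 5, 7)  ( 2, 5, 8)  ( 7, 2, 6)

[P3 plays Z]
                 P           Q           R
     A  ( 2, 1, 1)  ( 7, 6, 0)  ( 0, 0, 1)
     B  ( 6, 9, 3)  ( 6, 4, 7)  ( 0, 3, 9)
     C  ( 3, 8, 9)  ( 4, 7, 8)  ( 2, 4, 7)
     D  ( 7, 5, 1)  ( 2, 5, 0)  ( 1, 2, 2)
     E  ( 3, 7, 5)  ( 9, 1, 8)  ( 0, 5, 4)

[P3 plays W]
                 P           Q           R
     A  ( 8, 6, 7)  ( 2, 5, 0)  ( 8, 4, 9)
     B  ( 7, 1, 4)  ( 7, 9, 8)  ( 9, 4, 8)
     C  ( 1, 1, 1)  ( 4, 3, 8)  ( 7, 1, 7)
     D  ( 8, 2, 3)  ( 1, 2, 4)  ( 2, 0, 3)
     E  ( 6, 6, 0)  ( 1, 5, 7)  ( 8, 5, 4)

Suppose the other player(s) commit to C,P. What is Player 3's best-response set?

u_3(X vs C,P) = 5
u_3(Y vs C,P) = 9
u_3(Z vs C,P) = 9
u_3(W vs C,P) = 1
max payoff 9 at {Y,Z}

P3 best: {Y,Z}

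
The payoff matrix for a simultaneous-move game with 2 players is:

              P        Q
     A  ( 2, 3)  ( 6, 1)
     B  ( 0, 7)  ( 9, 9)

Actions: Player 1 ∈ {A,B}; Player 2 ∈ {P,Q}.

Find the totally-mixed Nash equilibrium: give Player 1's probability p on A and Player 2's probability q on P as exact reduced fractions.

p=1/2, q=3/5

P1 indiff ⇒ q·2+(1-q)·6 = q·0+(1-q)·9 ⇒ q(2) = (1-q)(3) ⇒ q = 3/5
P2 indiff ⇒ p·3+(1-p)·7 = p·1+(1-p)·9 ⇒ p(2) = (1-p)(2) ⇒ p = 1/2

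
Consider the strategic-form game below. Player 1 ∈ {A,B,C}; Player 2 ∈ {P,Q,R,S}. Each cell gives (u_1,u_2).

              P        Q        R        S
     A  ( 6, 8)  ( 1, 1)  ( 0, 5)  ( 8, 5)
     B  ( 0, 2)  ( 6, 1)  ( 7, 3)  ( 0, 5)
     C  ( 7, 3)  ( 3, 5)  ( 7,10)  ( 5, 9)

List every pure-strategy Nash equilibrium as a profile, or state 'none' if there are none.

NE set: (C,R)

(A,P): not NE [P1→C gives 7>6]
(A,Q): not NE [P1→B gives 6>1; P2→P gives 8>1]
(A,R): not NE [P1→C gives 7>0; P2→P gives 8>5]
(A,S): not NE [P2→P gives 8>5]
(B,P): not NE [P1→C gives 7>0; P2→S gives 5>2]
(B,Q): not NE [P2→S gives 5>1]
(B,R): not NE [P2→S gives 5>3]
(B,S): not NE [P1→A gives 8>0]
(C,P): not NE [P2→R gives 10>3]
(C,Q): not NE [P1→B gives 6>3; P2→R gives 10>5]
(C,R): NE
(C,S): not NE [P1→A gives 8>5; P2→R gives 10>9]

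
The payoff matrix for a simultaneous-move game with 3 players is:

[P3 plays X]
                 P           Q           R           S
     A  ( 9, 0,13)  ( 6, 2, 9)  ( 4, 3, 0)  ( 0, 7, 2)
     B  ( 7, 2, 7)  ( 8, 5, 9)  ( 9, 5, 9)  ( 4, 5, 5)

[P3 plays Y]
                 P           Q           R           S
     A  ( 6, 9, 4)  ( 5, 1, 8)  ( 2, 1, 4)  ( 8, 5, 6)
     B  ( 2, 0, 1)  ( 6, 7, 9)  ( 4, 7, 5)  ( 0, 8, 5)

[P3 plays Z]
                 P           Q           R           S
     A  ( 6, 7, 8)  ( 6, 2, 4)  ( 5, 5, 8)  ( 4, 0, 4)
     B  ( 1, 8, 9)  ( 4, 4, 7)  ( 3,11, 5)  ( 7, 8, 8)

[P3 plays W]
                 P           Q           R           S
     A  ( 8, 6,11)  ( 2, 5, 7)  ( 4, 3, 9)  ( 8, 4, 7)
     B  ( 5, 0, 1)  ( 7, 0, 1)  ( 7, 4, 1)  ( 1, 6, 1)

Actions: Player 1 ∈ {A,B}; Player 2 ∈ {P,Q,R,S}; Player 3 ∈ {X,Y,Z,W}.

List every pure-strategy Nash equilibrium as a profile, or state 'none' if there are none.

(A,P,X): not NE [P2→S gives 7>0]
(A,P,Y): not NE [P3→X gives 13>4]
(A,P,Z): not NE [P3→X gives 13>8]
(A,P,W): not NE [P3→X gives 13>11]
(A,Q,X): not NE [P1→B gives 8>6; P2→S gives 7>2]
(A,Q,Y): not NE [P1→B gives 6>5; P2→P gives 9>1; P3→X gives 9>8]
(A,Q,Z): not NE [P2→P gives 7>2; P3→X gives 9>4]
(A,Q,W): not NE [P1→B gives 7>2; P2→P gives 6>5; P3→X gives 9>7]
(A,R,X): not NE [P1→B gives 9>4; P2→S gives 7>3; P3→W gives 9>0]
(A,R,Y): not NE [P1→B gives 4>2; P2→P gives 9>1; P3→W gives 9>4]
(A,R,Z): not NE [P2→P gives 7>5; P3→W gives 9>8]
(A,R,W): not NE [P1→B gives 7>4; P2→P gives 6>3]
(A,S,X): not NE [P1→B gives 4>0; P3→W gives 7>2]
(A,S,Y): not NE [P2→P gives 9>5; P3→W gives 7>6]
(A,S,Z): not NE [P1→B gives 7>4; P2→P gives 7>0; P3→W gives 7>4]
(A,S,W): not NE [P2→P gives 6>4]
(B,P,X): not NE [P1→A gives 9>7; P2→S gives 5>2; P3→Z gives 9>7]
(B,P,Y): not NE [P1→A gives 6>2; P2→S gives 8>0; P3→Z gives 9>1]
(B,P,Z): not NE [P1→A gives 6>1; P2→R gives 11>8]
(B,P,W): not NE [P1→A gives 8>5; P2→S gives 6>0; P3→Z gives 9>1]
(B,Q,X): NE
(B,Q,Y): not NE [P2→S gives 8>7]
(B,Q,Z): not NE [P1→A gives 6>4; P2→R gives 11>4; P3→Y gives 9>7]
(B,Q,W): not NE [P2→S gives 6>0; P3→Y gives 9>1]
(B,R,X): NE
(B,R,Y): not NE [P2→S gives 8>7; P3→X gives 9>5]
(B,R,Z): not NE [P1→A gives 5>3; P3→X gives 9>5]
(B,R,W): not NE [P2→S gives 6>4; P3→X gives 9>1]
(B,S,X): not NE [P3→Z gives 8>5]
(B,S,Y): not NE [P1→A gives 8>0; P3→Z gives 8>5]
(B,S,Z): not NE [P2→R gives 11>8]
(B,S,W): not NE [P1→A gives 8>1; P3→Z gives 8>1]

Nash profiles: (B,Q,X), (B,R,X)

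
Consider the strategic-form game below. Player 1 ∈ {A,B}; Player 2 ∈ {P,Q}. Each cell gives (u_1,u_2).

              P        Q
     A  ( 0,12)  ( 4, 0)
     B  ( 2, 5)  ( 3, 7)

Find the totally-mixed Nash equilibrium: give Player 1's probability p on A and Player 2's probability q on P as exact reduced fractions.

P1 mixes 1/7 on A; P2 mixes 1/3 on P

P1 indiff ⇒ q·0+(1-q)·4 = q·2+(1-q)·3 ⇒ q(-2) = (1-q)(-1) ⇒ q = 1/3
P2 indiff ⇒ p·12+(1-p)·5 = p·0+(1-p)·7 ⇒ p(12) = (1-p)(2) ⇒ p = 1/7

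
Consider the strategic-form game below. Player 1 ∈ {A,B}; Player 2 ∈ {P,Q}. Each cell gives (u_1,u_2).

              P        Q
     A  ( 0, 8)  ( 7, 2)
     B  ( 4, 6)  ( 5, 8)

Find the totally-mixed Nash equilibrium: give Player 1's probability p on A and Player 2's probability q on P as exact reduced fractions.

(p,q) = (1/4, 1/3)

P1 indiff ⇒ q·0+(1-q)·7 = q·4+(1-q)·5 ⇒ q(-4) = (1-q)(-2) ⇒ q = 1/3
P2 indiff ⇒ p·8+(1-p)·6 = p·2+(1-p)·8 ⇒ p(6) = (1-p)(2) ⇒ p = 1/4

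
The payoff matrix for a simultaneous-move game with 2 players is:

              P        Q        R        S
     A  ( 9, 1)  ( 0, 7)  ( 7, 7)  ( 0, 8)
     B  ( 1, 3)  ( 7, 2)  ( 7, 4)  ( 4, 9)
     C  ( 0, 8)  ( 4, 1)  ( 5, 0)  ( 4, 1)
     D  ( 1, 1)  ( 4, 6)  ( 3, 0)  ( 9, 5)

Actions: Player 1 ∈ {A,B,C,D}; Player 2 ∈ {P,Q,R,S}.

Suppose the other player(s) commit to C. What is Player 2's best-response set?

u_2(P vs C) = 8
u_2(Q vs C) = 1
u_2(R vs C) = 0
u_2(S vs C) = 1
max payoff 8 at {P}

P2 best: {P}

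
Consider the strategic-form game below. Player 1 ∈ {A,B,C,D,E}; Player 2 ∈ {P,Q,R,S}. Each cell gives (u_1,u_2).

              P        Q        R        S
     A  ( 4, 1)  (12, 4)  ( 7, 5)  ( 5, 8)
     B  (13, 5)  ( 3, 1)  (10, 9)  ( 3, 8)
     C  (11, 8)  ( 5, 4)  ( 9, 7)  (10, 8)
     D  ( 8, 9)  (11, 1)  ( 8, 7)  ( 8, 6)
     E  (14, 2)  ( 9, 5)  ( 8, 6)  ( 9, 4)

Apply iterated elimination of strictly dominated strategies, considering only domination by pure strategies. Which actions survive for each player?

IESDS → P1:{B,C,E} P2:{P,R,S}

P2 drop Q (R beats it: A:5>4 B:9>1 C:7>4 D:7>1 E:6>5)
P1 drop A (C beats it: P:11>4 R:9>7 S:10>5)
P1 drop D (C beats it: P:11>8 R:9>8 S:10>8)
P1→{B,C,E} P2→{P,R,S}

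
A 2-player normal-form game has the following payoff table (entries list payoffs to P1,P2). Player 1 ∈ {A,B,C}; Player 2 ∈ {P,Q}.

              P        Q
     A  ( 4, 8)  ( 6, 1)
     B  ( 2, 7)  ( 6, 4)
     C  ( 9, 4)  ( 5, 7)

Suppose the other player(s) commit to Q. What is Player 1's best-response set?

argmax u_1 = {A,B}

u_1(A vs Q) = 6
u_1(B vs Q) = 6
u_1(C vs Q) = 5
max payoff 6 at {A,B}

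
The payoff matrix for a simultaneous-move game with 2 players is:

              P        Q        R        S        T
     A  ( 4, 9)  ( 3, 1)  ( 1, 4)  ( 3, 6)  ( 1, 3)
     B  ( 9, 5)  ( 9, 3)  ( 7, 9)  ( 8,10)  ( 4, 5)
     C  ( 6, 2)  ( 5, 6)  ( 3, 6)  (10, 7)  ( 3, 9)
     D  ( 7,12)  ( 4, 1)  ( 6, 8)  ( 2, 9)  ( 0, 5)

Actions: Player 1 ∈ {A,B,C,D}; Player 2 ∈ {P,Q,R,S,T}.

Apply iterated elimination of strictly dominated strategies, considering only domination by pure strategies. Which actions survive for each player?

P1 drop A (B beats it: P:9>4 Q:9>3 R:7>1 S:8>3 T:4>1)
P1 drop D (B beats it: P:9>7 Q:9>4 R:7>6 S:8>2 T:4>0)
P2 drop P (R beats it: B:9>5 C:6>2)
P2 drop Q (S beats it: B:10>3 C:7>6)
P2 drop R (S beats it: B:10>9 C:7>6)
P1→{B,C} P2→{S,T}

Survivors P1:{B,C} P2:{S,T}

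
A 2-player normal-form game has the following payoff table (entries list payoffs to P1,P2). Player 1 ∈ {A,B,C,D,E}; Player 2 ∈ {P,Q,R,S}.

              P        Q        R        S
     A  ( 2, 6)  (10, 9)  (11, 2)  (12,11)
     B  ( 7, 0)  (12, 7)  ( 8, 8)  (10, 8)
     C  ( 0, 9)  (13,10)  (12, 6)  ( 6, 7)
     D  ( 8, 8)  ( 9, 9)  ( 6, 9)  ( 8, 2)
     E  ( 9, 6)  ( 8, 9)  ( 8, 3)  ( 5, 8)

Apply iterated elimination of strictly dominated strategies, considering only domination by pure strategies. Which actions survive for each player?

P2 drop P (Q beats it: A:9>6 B:7>0 C:10>9 D:9>8 E:9>6)
P1 drop D (A beats it: Q:10>9 R:11>6 S:12>8)
P1 drop E (A beats it: Q:10>8 R:11>8 S:12>5)
P1→{A,B,C} P2→{Q,R,S}

IESDS → P1:{A,B,C} P2:{Q,R,S}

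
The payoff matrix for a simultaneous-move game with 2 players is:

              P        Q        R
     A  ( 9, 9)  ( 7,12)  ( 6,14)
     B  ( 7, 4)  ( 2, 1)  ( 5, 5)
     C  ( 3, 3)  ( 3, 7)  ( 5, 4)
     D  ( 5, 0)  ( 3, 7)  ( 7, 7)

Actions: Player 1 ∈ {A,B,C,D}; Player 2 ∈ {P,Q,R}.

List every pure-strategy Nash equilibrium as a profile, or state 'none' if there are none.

(A,P): not NE [P2→R gives 14>9]
(A,Q): not NE [P2→R gives 14>12]
(A,R): not NE [P1→D gives 7>6]
(B,P): not NE [P1→A gives 9>7; P2→R gives 5>4]
(B,Q): not NE [P1→A gives 7>2; P2→R gives 5>1]
(B,R): not NE [P1→D gives 7>5]
(C,P): not NE [P1→A gives 9>3; P2→Q gives 7>3]
(C,Q): not NE [P1→A gives 7>3]
(C,R): not NE [P1→D gives 7>5; P2→Q gives 7>4]
(D,P): not NE [P1→A gives 9>5; P2→R gives 7>0]
(D,Q): not NE [P1→A gives 7>3]
(D,R): NE

PSNE = {(D,R)}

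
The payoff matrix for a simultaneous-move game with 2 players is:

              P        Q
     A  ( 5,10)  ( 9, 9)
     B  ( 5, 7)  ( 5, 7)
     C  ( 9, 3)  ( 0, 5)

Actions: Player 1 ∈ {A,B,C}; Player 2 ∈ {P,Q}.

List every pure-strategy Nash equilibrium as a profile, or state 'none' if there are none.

(A,P): not NE [P1→C gives 9>5]
(A,Q): not NE [P2→P gives 10>9]
(B,P): not NE [P1→C gives 9>5]
(B,Q): not NE [P1→A gives 9>5]
(C,P): not NE [P2→Q gives 5>3]
(C,Q): not NE [P1→A gives 9>0]

Equilibria: none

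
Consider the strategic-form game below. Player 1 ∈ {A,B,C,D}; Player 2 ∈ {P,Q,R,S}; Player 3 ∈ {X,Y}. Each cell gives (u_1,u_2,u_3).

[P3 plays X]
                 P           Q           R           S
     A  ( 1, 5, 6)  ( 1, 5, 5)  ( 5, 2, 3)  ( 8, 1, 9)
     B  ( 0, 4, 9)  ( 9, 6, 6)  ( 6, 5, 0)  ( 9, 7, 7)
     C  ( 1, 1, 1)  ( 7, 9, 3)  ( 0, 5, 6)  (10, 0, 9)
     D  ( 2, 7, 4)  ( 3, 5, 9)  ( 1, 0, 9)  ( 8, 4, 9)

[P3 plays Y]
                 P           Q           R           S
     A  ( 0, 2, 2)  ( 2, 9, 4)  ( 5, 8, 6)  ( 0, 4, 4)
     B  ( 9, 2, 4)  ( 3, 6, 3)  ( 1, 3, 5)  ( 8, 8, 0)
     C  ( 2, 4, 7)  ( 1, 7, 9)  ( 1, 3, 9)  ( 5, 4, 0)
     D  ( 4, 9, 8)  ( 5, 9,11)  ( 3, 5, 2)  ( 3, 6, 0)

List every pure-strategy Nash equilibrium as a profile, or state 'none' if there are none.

Nash profiles: (D,Q,Y)

(A,P,X): not NE [P1→D gives 2>1]
(A,P,Y): not NE [P1→B gives 9>0; P2→Q gives 9>2; P3→X gives 6>2]
(A,Q,X): not NE [P1→B gives 9>1]
(A,Q,Y): not NE [P1→D gives 5>2; P3→X gives 5>4]
(A,R,X): not NE [P1→B gives 6>5; P2→Q gives 5>2; P3→Y gives 6>3]
(A,R,Y): not NE [P2→Q gives 9>8]
(A,S,X): not NE [P1→C gives 10>8; P2→Q gives 5>1]
(A,S,Y): not NE [P1→B gives 8>0; P2→Q gives 9>4; P3→X gives 9>4]
(B,P,X): not NE [P1→D gives 2>0; P2→S gives 7>4]
(B,P,Y): not NE [P2→S gives 8>2; P3→X gives 9>4]
(B,Q,X): not NE [P2→S gives 7>6]
(B,Q,Y): not NE [P1→D gives 5>3; P2→S gives 8>6; P3→X gives 6>3]
(B,R,X): not NE [P2→S gives 7>5; P3→Y gives 5>0]
(B,R,Y): not NE [P1→A gives 5>1; P2→S gives 8>3]
(B,S,X): not NE [P1→C gives 10>9]
(B,S,Y): not NE [P3→X gives 7>0]
(C,P,X): not NE [P1→D gives 2>1; P2→Q gives 9>1; P3→Y gives 7>1]
(C,P,Y): not NE [P1→B gives 9>2; P2→Q gives 7>4]
(C,Q,X): not NE [P1→B gives 9>7; P3→Y gives 9>3]
(C,Q,Y): not NE [P1→D gives 5>1]
(C,R,X): not NE [P1→B gives 6>0; P2→Q gives 9>5; P3→Y gives 9>6]
(C,R,Y): not NE [P1→A gives 5>1; P2→Q gives 7>3]
(C,S,X): not NE [P2→Q gives 9>0]
(C,S,Y): not NE [P1→B gives 8>5; P2→Q gives 7>4; P3→X gives 9>0]
(D,P,X): not NE [P3→Y gives 8>4]
(D,P,Y): not NE [P1→B gives 9>4]
(D,Q,X): not NE [P1→B gives 9>3; P2→P gives 7>5; P3→Y gives 11>9]
(D,Q,Y): NE
(D,R,X): not NE [P1→B gives 6>1; P2→P gives 7>0]
(D,R,Y): not NE [P1→A gives 5>3; P2→Q gives 9>5; P3→X gives 9>2]
(D,S,X): not NE [P1→C gives 10>8; P2→P gives 7>4]
(D,S,Y): not NE [P1→B gives 8>3; P2→Q gives 9>6; P3→X gives 9>0]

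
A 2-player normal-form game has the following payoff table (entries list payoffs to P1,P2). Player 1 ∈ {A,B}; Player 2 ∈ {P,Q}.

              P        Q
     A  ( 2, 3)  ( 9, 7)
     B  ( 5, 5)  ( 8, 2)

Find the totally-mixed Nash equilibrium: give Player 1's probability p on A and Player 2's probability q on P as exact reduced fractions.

P1 indiff ⇒ q·2+(1-q)·9 = q·5+(1-q)·8 ⇒ q(-3) = (1-q)(-1) ⇒ q = 1/4
P2 indiff ⇒ p·3+(1-p)·5 = p·7+(1-p)·2 ⇒ p(-4) = (1-p)(-3) ⇒ p = 3/7

P1 mixes 3/7 on A; P2 mixes 1/4 on P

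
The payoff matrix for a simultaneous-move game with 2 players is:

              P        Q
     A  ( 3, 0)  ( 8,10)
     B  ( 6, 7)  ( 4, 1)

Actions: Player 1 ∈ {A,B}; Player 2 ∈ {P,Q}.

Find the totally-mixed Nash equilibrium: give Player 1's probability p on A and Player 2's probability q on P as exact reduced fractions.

P1 mixes 3/8 on A; P2 mixes 4/7 on P

P1 indiff ⇒ q·3+(1-q)·8 = q·6+(1-q)·4 ⇒ q(-3) = (1-q)(-4) ⇒ q = 4/7
P2 indiff ⇒ p·0+(1-p)·7 = p·10+(1-p)·1 ⇒ p(-10) = (1-p)(-6) ⇒ p = 3/8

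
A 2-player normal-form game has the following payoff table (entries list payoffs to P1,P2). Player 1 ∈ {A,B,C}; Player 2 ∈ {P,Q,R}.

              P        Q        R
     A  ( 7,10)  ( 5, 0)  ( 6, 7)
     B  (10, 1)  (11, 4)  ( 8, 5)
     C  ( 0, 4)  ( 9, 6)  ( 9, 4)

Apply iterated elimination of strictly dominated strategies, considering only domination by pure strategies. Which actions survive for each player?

Remaining: P1:{B,C} P2:{Q,R}

P1 drop A (B beats it: P:10>7 Q:11>5 R:8>6)
P2 drop P (Q beats it: B:4>1 C:6>4)
P1→{B,C} P2→{Q,R}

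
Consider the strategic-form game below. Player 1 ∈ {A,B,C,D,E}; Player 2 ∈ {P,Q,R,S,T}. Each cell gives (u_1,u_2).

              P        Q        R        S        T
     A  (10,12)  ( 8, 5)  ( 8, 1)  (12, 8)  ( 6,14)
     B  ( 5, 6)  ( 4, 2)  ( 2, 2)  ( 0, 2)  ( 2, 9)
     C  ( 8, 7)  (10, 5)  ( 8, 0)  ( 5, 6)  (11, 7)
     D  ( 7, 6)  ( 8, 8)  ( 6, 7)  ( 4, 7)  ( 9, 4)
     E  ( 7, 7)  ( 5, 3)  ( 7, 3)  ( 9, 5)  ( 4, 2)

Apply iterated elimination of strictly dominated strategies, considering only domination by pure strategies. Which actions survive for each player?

P1 drop B (A beats it: P:10>5 Q:8>4 R:8>2 S:12>0 T:6>2)
P1 drop D (C beats it: P:8>7 Q:10>8 R:8>6 S:5>4 T:11>9)
P1 drop E (A beats it: P:10>7 Q:8>5 R:8>7 S:12>9 T:6>4)
P2 drop Q (P beats it: A:12>5 C:7>5)
P2 drop R (P beats it: A:12>1 C:7>0)
P2 drop S (P beats it: A:12>8 C:7>6)
P1→{A,C} P2→{P,T}

Remaining: P1:{A,C} P2:{P,T}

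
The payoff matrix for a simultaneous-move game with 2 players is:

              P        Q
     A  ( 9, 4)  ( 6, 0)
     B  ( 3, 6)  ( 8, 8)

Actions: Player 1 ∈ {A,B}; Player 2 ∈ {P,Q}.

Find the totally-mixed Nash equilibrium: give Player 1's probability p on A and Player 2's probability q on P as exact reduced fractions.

p=1/3, q=1/4

P1 indiff ⇒ q·9+(1-q)·6 = q·3+(1-q)·8 ⇒ q(6) = (1-q)(2) ⇒ q = 1/4
P2 indiff ⇒ p·4+(1-p)·6 = p·0+(1-p)·8 ⇒ p(4) = (1-p)(2) ⇒ p = 1/3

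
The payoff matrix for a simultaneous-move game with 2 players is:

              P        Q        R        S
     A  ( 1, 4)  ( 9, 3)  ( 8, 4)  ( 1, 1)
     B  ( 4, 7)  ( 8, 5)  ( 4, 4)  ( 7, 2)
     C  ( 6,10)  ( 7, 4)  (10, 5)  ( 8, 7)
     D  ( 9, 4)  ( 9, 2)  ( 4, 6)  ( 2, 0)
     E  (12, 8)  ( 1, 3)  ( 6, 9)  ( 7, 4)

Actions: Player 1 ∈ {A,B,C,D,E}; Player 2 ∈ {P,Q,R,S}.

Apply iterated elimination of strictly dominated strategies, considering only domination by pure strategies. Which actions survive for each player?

IESDS → P1:{C,E} P2:{P,R}

P2 drop Q (P beats it: A:4>3 B:7>5 C:10>4 D:4>2 E:8>3)
P1 drop A (C beats it: P:6>1 R:10>8 S:8>1)
P1 drop B (C beats it: P:6>4 R:10>4 S:8>7)
P1 drop D (E beats it: P:12>9 R:6>4 S:7>2)
P2 drop S (P beats it: C:10>7 E:8>4)
P1→{C,E} P2→{P,R}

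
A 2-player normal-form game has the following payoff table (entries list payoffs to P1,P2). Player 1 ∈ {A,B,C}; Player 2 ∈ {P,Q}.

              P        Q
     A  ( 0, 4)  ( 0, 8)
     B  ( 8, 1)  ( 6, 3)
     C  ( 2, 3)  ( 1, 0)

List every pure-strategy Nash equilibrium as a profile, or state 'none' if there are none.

PSNE = {(B,Q)}

(A,P): not NE [P1→B gives 8>0; P2→Q gives 8>4]
(A,Q): not NE [P1→B gives 6>0]
(B,P): not NE [P2→Q gives 3>1]
(B,Q): NE
(C,P): not NE [P1→B gives 8>2]
(C,Q): not NE [P1→B gives 6>1; P2→P gives 3>0]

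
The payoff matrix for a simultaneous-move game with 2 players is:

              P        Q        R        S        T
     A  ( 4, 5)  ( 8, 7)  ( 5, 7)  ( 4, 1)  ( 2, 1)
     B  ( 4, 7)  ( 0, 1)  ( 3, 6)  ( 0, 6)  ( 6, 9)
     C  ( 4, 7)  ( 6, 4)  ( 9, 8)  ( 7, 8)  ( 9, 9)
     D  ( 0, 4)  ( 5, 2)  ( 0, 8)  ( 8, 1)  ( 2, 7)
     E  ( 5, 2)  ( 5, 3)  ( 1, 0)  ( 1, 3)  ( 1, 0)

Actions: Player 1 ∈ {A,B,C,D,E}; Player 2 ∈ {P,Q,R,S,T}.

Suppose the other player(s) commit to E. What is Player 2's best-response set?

BR_2 = {Q,S}

u_2(P vs E) = 2
u_2(Q vs E) = 3
u_2(R vs E) = 0
u_2(S vs E) = 3
u_2(T vs E) = 0
max payoff 3 at {Q,S}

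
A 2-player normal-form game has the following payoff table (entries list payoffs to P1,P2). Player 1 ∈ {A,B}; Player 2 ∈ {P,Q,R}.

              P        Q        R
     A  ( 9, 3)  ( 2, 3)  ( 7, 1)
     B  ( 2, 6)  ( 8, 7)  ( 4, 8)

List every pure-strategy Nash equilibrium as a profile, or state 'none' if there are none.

(A,P): NE
(A,Q): not NE [P1→B gives 8>2]
(A,R): not NE [P2→Q gives 3>1]
(B,P): not NE [P1→A gives 9>2; P2→R gives 8>6]
(B,Q): not NE [P2→R gives 8>7]
(B,R): not NE [P1→A gives 7>4]

Nash profiles: (A,P)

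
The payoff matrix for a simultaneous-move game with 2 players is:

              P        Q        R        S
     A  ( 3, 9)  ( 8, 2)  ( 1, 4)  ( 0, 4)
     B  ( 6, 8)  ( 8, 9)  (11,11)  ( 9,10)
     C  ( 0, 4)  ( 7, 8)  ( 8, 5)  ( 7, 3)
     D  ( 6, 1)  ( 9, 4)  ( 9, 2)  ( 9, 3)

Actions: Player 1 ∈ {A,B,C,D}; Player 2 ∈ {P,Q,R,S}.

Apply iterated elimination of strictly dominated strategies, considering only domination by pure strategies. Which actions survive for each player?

P1 drop A (D beats it: P:6>3 Q:9>8 R:9>1 S:9>0)
P1 drop C (B beats it: P:6>0 Q:8>7 R:11>8 S:9>7)
P2 drop P (Q beats it: B:9>8 D:4>1)
P1→{B,D} P2→{Q,R,S}

Remaining: P1:{B,D} P2:{Q,R,S}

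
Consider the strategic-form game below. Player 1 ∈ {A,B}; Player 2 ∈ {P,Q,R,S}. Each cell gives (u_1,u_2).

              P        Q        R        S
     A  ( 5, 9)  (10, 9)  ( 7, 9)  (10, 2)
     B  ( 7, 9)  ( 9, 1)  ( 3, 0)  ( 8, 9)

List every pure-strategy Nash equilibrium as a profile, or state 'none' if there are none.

(A,P): not NE [P1→B gives 7>5]
(A,Q): NE
(A,R): NE
(A,S): not NE [P2→R gives 9>2]
(B,P): NE
(B,Q): not NE [P1→A gives 10>9; P2→S gives 9>1]
(B,R): not NE [P1→A gives 7>3; P2→S gives 9>0]
(B,S): not NE [P1→A gives 10>8]

Nash profiles: (A,Q), (A,R), (B,P)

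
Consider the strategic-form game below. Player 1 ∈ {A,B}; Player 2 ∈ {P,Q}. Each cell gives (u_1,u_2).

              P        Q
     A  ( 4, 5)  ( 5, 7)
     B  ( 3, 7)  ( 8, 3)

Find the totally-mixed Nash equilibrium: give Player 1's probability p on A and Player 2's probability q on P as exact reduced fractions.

P1 indiff ⇒ q·4+(1-q)·5 = q·3+(1-q)·8 ⇒ q(1) = (1-q)(3) ⇒ q = 3/4
P2 indiff ⇒ p·5+(1-p)·7 = p·7+(1-p)·3 ⇒ p(-2) = (1-p)(-4) ⇒ p = 2/3

(p,q) = (2/3, 3/4)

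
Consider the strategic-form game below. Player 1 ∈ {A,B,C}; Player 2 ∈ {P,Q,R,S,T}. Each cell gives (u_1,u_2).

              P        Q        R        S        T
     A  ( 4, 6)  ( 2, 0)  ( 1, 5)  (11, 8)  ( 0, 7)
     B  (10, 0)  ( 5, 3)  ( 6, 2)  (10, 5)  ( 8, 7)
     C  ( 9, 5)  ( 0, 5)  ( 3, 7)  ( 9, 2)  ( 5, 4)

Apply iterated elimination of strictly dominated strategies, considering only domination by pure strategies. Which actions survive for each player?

Remaining: P1:{A,B} P2:{S,T}

P1 drop C (B beats it: P:10>9 Q:5>0 R:6>3 S:10>9 T:8>5)
P2 drop P (S beats it: A:8>6 B:5>0)
P2 drop Q (S beats it: A:8>0 B:5>3)
P2 drop R (S beats it: A:8>5 B:5>2)
P1→{A,B} P2→{S,T}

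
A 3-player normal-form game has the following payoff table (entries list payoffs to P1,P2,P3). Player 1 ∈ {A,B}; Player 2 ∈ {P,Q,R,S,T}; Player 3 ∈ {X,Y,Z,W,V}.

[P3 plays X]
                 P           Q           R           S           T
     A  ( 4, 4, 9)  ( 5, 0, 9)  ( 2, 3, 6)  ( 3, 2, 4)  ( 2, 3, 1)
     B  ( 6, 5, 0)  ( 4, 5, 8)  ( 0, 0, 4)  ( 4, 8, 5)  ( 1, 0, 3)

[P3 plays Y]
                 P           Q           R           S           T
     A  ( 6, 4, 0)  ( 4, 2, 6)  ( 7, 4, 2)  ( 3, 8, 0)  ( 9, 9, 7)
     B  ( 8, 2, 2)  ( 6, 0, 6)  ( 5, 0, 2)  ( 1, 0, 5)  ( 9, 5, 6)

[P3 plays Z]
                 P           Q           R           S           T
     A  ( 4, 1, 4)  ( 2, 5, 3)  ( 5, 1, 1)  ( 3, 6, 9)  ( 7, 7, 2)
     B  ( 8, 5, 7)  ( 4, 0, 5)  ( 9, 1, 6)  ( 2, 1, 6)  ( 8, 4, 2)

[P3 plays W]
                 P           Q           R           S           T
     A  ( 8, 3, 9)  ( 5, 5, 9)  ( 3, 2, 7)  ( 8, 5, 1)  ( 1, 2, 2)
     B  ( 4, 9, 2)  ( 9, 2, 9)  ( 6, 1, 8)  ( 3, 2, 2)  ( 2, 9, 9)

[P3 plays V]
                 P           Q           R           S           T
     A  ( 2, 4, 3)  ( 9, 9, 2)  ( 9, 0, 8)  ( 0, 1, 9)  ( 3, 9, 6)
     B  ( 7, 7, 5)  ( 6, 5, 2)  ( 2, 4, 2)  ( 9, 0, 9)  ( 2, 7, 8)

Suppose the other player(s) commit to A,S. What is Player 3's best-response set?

u_3(X vs A,S) = 4
u_3(Y vs A,S) = 0
u_3(Z vs A,S) = 9
u_3(W vs A,S) = 1
u_3(V vs A,S) = 9
max payoff 9 at {Z,V}

argmax u_3 = {Z,V}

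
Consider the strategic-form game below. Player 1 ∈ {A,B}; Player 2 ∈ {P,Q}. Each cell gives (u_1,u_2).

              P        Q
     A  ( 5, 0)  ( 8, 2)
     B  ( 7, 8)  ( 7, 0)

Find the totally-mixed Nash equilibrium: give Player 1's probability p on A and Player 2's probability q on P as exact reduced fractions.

p=4/5, q=1/3

P1 indiff ⇒ q·5+(1-q)·8 = q·7+(1-q)·7 ⇒ q(-2) = (1-q)(-1) ⇒ q = 1/3
P2 indiff ⇒ p·0+(1-p)·8 = p·2+(1-p)·0 ⇒ p(-2) = (1-p)(-8) ⇒ p = 4/5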